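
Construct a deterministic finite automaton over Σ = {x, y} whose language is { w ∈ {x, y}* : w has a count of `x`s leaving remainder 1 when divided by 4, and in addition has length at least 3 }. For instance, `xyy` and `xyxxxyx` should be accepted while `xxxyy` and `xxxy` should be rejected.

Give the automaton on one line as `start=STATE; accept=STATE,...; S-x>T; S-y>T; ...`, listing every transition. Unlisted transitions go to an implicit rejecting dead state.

Handle the two conditions separately and then intersect. One (4 states) tracks the count of `x`s modulo 4; the other (5 states) tracks the input length, saturating at 4. Each combined state is a pair, one component from each; accept when both components accept.
          x    y  
>  s0     s1   s2 
   s1     s3   s4 
   s2     s4   s5 
   s3     s6   s7 
   s4     s7   s8 
   s5     s8   s9 
   s6    s10  s11 
   s7    s11  s12 
 * s8    s12  s13 
   s9    s13  s10 
   s10   s13  s10 
   s11   s10  s11 
   s12   s11  s12 
 * s13   s12  s13 
(> = start, * = accepting)

start=s0; accept=s8,s13; s0-x>s1; s0-y>s2; s1-x>s3; s1-y>s4; s2-x>s4; s2-y>s5; s3-x>s6; s3-y>s7; s4-x>s7; s4-y>s8; s5-x>s8; s5-y>s9; s6-x>s10; s6-y>s11; s7-x>s11; s7-y>s12; s8-x>s12; s8-y>s13; s9-x>s13; s9-y>s10; s10-x>s13; s10-y>s10; s11-x>s10; s11-y>s11; s12-x>s11; s12-y>s12; s13-x>s12; s13-y>s13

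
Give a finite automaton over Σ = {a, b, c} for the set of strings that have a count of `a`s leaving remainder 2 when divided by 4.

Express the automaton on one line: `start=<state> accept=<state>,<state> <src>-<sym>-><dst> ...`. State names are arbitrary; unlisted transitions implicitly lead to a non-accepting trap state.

start=s0 accept=s2 s0-a->s1 s0-b->s0 s0-c->s0 s1-a->s2 s1-b->s1 s1-c->s1 s2-a->s3 s2-b->s2 s2-c->s2 s3-a->s0 s3-b->s3 s3-c->s3

Keep the running count of `a`s modulo 4: each `a` advances along the cycle s0 → s1 → s2 → s3 → s0 while other symbols loop. Accept at s2.
4 states suffice.
        a   b   c  
>  s0   s1  s0  s0 
   s1   s2  s1  s1 
 * s2   s3  s2  s2 
   s3   s0  s3  s3 
(> = start, * = accepting)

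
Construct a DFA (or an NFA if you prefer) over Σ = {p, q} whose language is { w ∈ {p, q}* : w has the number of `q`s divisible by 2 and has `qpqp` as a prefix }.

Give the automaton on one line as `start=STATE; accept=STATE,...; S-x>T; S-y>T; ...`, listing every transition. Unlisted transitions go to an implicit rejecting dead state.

Run two small machines in parallel and take their product. The first has 2 states tracking the count of `q`s modulo 2; the second has 6 states tracking whether the input so far still matches the prefix `qpqp`. A product state is a pair (one from each), accepting exactly when both do. After merging equivalent states the machine shrinks.
        p   q  
>  s0   s1  s2 
   s1   s1  s1 
   s2   s3  s1 
   s3   s1  s4 
   s4   s5  s1 
 * s5   s5  s6 
   s6   s6  s5 
(> = start, * = accepting)

start=s0; accept=s5; s0-p>s1; s0-q>s2; s1-p>s1; s1-q>s1; s2-p>s3; s2-q>s1; s3-p>s1; s3-q>s4; s4-p>s5; s4-q>s1; s5-p>s5; s5-q>s6; s6-p>s6; s6-q>s5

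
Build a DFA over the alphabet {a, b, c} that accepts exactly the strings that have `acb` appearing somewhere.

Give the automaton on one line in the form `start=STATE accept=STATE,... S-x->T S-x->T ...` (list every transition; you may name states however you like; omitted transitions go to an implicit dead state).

Track how much of `acb` has been matched so far: state s0 is no progress, s3 is the absorbing accept state reached once `acb` has occurred. Intermediate states record partial matches; on a mismatch, fall back to the longest reusable overlap.
With 4 states:
        a   b   c  
>  s0   s1  s0  s0 
   s1   s1  s0  s2 
   s2   s1  s3  s0 
 * s3   s3  s3  s3 
(> = start, * = accepting)

start=s0 accept=s3 s0-a->s1 s0-b->s0 s0-c->s0 s1-a->s1 s1-b->s0 s1-c->s2 s2-a->s1 s2-b->s3 s2-c->s0 s3-a->s3 s3-b->s3 s3-c->s3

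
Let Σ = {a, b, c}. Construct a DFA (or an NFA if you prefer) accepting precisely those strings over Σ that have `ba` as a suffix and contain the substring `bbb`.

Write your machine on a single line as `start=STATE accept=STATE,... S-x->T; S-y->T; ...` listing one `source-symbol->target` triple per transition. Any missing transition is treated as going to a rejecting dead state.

Run two small machines in parallel and take their product. The first has 3 states tracking how much of the suffix `ba` has currently been matched; the second has 4 states tracking whether and how much of `bbb` has been seen. A product state is a pair (one from each), accepting exactly when both do. Minimizing collapses redundant product states.
        a   b   c  
>  S0   S0  S1  S0 
   S1   S0  S2  S0 
   S2   S0  S3  S0 
   S3   S4  S3  S5 
 * S4   S5  S3  S5 
   S5   S5  S3  S5 
(> = start, * = accepting)

start=S0; accept=S4; S0-a->S0; S0-b->S1; S0-c->S0; S1-a->S0; S1-b->S2; S1-c->S0; S2-a->S0; S2-b->S3; S2-c->S0; S3-a->S4; S3-b->S3; S3-c->S5; S4-a->S5; S4-b->S3; S4-c->S5; S5-a->S5; S5-b->S3; S5-c->S5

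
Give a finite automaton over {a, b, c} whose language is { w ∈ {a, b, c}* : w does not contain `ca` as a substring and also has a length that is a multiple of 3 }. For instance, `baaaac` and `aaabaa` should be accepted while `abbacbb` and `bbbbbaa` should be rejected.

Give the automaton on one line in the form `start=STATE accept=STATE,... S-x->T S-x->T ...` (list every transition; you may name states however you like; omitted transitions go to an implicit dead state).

Handle the two conditions separately and then intersect. The first has 3 states tracking partial matches of the forbidden pattern `ca`; the second has 3 states tracking the input length modulo 3. A product state is a pair (one from each), accepting exactly when both do.
9 states suffice.
        a   b   c  
>* S0   S1  S1  S2 
   S1   S3  S3  S4 
   S2   S5  S3  S4 
   S3   S0  S0  S6 
   S4   S7  S0  S6 
   S5   S7  S7  S7 
 * S6   S8  S1  S2 
   S7   S8  S8  S8 
   S8   S5  S5  S5 
(> = start, * = accepting)

start=S0 accept=S0,S6 S0-a->S1 S0-b->S1 S0-c->S2 S1-a->S3 S1-b->S3 S1-c->S4 S2-a->S5 S2-b->S3 S2-c->S4 S3-a->S0 S3-b->S0 S3-c->S6 S4-a->S7 S4-b->S0 S4-c->S6 S5-a->S7 S5-b->S7 S5-c->S7 S6-a->S8 S6-b->S1 S6-c->S2 S7-a->S8 S7-b->S8 S7-c->S8 S8-a->S5 S8-b->S5 S8-c->S5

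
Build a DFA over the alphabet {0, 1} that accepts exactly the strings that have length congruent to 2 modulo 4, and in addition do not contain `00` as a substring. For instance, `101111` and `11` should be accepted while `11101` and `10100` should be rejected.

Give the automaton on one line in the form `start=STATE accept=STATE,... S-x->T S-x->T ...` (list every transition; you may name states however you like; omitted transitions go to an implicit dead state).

Build one automaton per condition and run them in lockstep. One (4 states) tracks the input length modulo 4; the other (3 states) tracks partial matches of the forbidden pattern `00`. Each combined state is a pair, one component from each; accept when both components accept.
12 states suffice.
       0  1 
>  A   B  C 
   B   D  E 
   C   F  E 
   D   G  G 
 * E   H  I 
 * F   G  I 
   G   J  J 
   H   J  A 
   I   K  A 
   J   L  L 
   K   L  C 
   L   D  D 
(> = start, * = accepting)

start=A accept=E,F A-0->B A-1->C B-0->D B-1->E C-0->F C-1->E D-0->G D-1->G E-0->H E-1->I F-0->G F-1->I G-0->J G-1->J H-0->J H-1->A I-0->K I-1->A J-0->L J-1->L K-0->L K-1->C L-0->D L-1->D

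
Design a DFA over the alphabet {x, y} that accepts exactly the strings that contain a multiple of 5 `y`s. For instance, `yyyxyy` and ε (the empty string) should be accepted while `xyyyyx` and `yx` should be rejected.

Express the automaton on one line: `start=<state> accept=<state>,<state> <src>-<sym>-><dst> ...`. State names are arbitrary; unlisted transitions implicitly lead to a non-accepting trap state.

Keep the running count of `y`s modulo 5: each `y` advances along the cycle S0 → S1 → S2 → S3 → S4 → S0 while other symbols loop. Accept at S0.
        x   y  
>* S0   S0  S1 
   S1   S1  S2 
   S2   S2  S3 
   S3   S3  S4 
   S4   S4  S0 
(> = start, * = accepting)

start=S0 accept=S0 S0-x->S0 S0-y->S1 S1-x->S1 S1-y->S2 S2-x->S2 S2-y->S3 S3-x->S3 S3-y->S4 S4-x->S4 S4-y->S0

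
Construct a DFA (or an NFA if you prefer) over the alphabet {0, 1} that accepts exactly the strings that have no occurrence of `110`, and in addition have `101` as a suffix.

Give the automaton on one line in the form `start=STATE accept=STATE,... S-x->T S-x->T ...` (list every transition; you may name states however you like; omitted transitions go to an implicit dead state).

Build one automaton per condition and run them in lockstep. One (4 states) tracks partial matches of the forbidden pattern `110`; the other (4 states) tracks how much of the suffix `101` has currently been matched. Each combined state is a pair, one component from each; accept when both components accept. After merging equivalent states the machine shrinks.
A 5-state machine:
        0   1  
>  s0   s0  s1 
   s1   s2  s3 
   s2   s0  s4 
   s3   s3  s3 
 * s4   s2  s3 
(> = start, * = accepting)

start=s0 accept=s4 s0-0->s0 s0-1->s1 s1-0->s2 s1-1->s3 s2-0->s0 s2-1->s4 s3-0->s3 s3-1->s3 s4-0->s2 s4-1->s3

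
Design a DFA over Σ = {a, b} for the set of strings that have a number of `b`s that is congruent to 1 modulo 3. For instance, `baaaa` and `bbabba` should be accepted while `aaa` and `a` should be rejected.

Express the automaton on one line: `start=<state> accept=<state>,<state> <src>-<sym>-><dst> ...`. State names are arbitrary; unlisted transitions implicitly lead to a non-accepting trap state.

start=q0 accept=q1 q0-a->q0 q0-b->q1 q1-a->q1 q1-b->q2 q2-a->q2 q2-b->q0

Keep the running count of `b`s modulo 3: each `b` advances along the cycle q0 → q1 → q2 → q0 while other symbols loop. Accept at q1.
With 3 states:
        a   b  
>  q0   q0  q1 
 * q1   q1  q2 
   q2   q2  q0 
(> = start, * = accepting)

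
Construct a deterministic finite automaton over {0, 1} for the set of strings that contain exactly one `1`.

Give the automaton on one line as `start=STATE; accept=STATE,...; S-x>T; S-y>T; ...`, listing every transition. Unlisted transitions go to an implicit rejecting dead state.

start=q0; accept=q1; q0-0>q0; q0-1>q1; q1-0>q1; q1-1>q2; q2-0>q2; q2-1>q2

Only the number of `1`s matters, and only up to 2. Make a chain q0 → q1 → q2 advanced by each `1` (with q2 absorbing); every other symbol self-loops. The accepting set is {q1}.
        0   1  
>  q0   q0  q1 
 * q1   q1  q2 
   q2   q2  q2 
(> = start, * = accepting)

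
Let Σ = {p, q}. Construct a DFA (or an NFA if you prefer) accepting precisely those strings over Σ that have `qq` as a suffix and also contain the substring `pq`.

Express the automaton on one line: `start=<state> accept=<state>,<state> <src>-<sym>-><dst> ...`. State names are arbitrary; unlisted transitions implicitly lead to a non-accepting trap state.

start=s0 accept=s6 s0-p->s1 s0-q->s2 s1-p->s1 s1-q->s3 s2-p->s1 s2-q->s4 s3-p->s5 s3-q->s6 s4-p->s1 s4-q->s4 s5-p->s5 s5-q->s3 s6-p->s5 s6-q->s6

Handle the two conditions separately and then intersect. One (3 states) tracks how much of the suffix `qq` has currently been matched; the other (3 states) tracks whether and how much of `pq` has been seen. Each combined state is a pair, one component from each; accept when both components accept.
7 states suffice.
        p   q  
>  s0   s1  s2 
   s1   s1  s3 
   s2   s1  s4 
   s3   s5  s6 
   s4   s1  s4 
   s5   s5  s3 
 * s6   s5  s6 
(> = start, * = accepting)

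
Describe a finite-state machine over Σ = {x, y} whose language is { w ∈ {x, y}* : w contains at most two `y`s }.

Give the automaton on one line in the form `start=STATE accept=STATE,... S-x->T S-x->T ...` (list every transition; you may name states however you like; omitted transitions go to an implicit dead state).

Count `y`s, saturating at 3: states A through C mean 0 through 2 `y`s seen; D means more than 2. Each `y` increments (capped at D); other symbols loop. Accept from {A, B, C}.
       x  y 
>* A   A  B 
 * B   B  C 
 * C   C  D 
   D   D  D 
(> = start, * = accepting)

start=A accept=A,B,C A-x->A A-y->B B-x->B B-y->C C-x->C C-y->D D-x->D D-y->D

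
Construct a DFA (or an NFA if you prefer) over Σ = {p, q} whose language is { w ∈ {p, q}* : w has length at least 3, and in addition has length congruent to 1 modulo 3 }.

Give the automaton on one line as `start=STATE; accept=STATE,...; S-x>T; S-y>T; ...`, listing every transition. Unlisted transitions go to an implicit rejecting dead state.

Run two small machines in parallel and take their product. The first has 5 states tracking the input length, saturating at 4; the second has 3 states tracking the input length modulo 3. A product state is a pair (one from each), accepting exactly when both do. Equivalent product states are then merged.
        p   q  
>  S0   S1  S1 
   S1   S2  S2 
   S2   S3  S3 
   S3   S4  S4 
 * S4   S2  S2 
(> = start, * = accepting)

start=S0; accept=S4; S0-p>S1; S0-q>S1; S1-p>S2; S1-q>S2; S2-p>S3; S2-q>S3; S3-p>S4; S3-q>S4; S4-p>S2; S4-q>S2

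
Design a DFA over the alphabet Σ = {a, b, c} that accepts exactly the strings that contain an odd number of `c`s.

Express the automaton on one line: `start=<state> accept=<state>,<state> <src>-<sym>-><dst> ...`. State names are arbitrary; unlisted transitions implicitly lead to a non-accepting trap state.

Keep the running count of `c`s modulo 2: each `c` advances along the cycle s0 → s1 → s0 while other symbols loop. Accept at s1.
With 2 states:
        a   b   c  
>  s0   s0  s0  s1 
 * s1   s1  s1  s0 
(> = start, * = accepting)

start=s0 accept=s1 s0-a->s0 s0-b->s0 s0-c->s1 s1-a->s1 s1-b->s1 s1-c->s0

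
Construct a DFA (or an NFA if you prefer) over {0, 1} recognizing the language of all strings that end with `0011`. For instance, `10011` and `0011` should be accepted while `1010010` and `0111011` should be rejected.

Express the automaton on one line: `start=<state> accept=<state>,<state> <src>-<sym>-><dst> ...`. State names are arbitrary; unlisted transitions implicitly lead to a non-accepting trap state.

Let each state record the length of the longest suffix of the input read so far that is also a prefix of `0011`. s1 means the last symbol is `0`; s2 means the last 2 symbols are `00`; s3 means the last 3 symbols are `001`; s4 means the last 4 symbols are `0011`. Accept only at s4, where the string currently ends in `0011`.
        0   1  
>  s0   s1  s0 
   s1   s2  s0 
   s2   s2  s3 
   s3   s1  s4 
 * s4   s1  s0 
(> = start, * = accepting)

start=s0 accept=s4 s0-0->s1 s0-1->s0 s1-0->s2 s1-1->s0 s2-0->s2 s2-1->s3 s3-0->s1 s3-1->s4 s4-0->s1 s4-1->s0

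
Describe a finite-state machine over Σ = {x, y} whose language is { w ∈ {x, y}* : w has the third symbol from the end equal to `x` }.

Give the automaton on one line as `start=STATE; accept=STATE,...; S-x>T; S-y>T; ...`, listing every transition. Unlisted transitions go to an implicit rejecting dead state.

A DFA must remember the last 3 symbols (since which symbol is third-to-last isn't known until the input ends). Use one state per possible window of the last ≤3 symbols; accept from those whose window starts with `x`.
15 states suffice.
       x  y 
>  A   B  C 
   B   D  E 
   C   F  G 
   D   H  I 
   E   J  K 
   F   L  M 
   G   N  O 
 * H   H  I 
 * I   J  K 
 * J   L  M 
 * K   N  O 
   L   H  I 
   M   J  K 
   N   L  M 
   O   N  O 
(> = start, * = accepting)

start=A; accept=H,I,J,K; A-x>B; A-y>C; B-x>D; B-y>E; C-x>F; C-y>G; D-x>H; D-y>I; E-x>J; E-y>K; F-x>L; F-y>M; G-x>N; G-y>O; H-x>H; H-y>I; I-x>J; I-y>K; J-x>L; J-y>M; K-x>N; K-y>O; L-x>H; L-y>I; M-x>J; M-y>K; N-x>L; N-y>M; O-x>N; O-y>O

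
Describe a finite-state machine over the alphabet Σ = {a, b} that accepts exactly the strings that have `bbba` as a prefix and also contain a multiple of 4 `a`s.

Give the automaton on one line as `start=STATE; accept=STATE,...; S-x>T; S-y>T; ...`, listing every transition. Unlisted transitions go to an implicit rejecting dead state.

Build one automaton per condition and run them in lockstep. One (6 states) tracks whether the input so far still matches the prefix `bbba`; the other (4 states) tracks the count of `a`s modulo 4. Each combined state is a pair, one component from each; accept when both components accept. After merging equivalent states the machine shrinks.
A 9-state machine:
        a   b  
>  q0   q1  q2 
   q1   q1  q1 
   q2   q1  q3 
   q3   q1  q4 
   q4   q5  q1 
   q5   q6  q5 
   q6   q7  q6 
   q7   q8  q7 
 * q8   q5  q8 
(> = start, * = accepting)

start=q0; accept=q8; q0-a>q1; q0-b>q2; q1-a>q1; q1-b>q1; q2-a>q1; q2-b>q3; q3-a>q1; q3-b>q4; q4-a>q5; q4-b>q1; q5-a>q6; q5-b>q5; q6-a>q7; q6-b>q6; q7-a>q8; q7-b>q7; q8-a>q5; q8-b>q8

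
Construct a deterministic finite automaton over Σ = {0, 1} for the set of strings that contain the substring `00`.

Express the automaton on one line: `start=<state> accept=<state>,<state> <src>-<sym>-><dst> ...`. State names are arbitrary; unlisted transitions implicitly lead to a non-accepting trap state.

start=q0 accept=q2 q0-0->q1 q0-1->q0 q1-0->q2 q1-1->q0 q2-0->q2 q2-1->q2

States q0..q1 record the length of the longest prefix of `00` that matches the current input suffix. Reaching q2 means `00` has been seen, and we stay there forever. Accept from q2.
A 3-state machine:
        0   1  
>  q0   q1  q0 
   q1   q2  q0 
 * q2   q2  q2 
(> = start, * = accepting)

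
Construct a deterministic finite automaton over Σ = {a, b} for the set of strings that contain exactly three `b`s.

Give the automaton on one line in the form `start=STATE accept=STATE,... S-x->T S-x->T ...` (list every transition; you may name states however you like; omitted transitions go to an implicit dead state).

start=S0 accept=S3 S0-a->S0 S0-b->S1 S1-a->S1 S1-b->S2 S2-a->S2 S2-b->S3 S3-a->S3 S3-b->S4 S4-a->S4 S4-b->S4

Only the number of `b`s matters, and only up to 4. Make a chain S0 → S1 → S2 → S3 → S4 advanced by each `b` (with S4 absorbing); every other symbol self-loops. The accepting set is {S3}.
A 5-state machine:
        a   b  
>  S0   S0  S1 
   S1   S1  S2 
   S2   S2  S3 
 * S3   S3  S4 
   S4   S4  S4 
(> = start, * = accepting)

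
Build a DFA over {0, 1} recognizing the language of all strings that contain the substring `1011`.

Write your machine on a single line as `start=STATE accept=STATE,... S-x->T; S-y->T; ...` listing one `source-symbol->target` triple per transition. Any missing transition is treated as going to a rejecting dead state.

start=A; accept=E; A-0->A; A-1->B; B-0->C; B-1->B; C-0->A; C-1->D; D-0->C; D-1->E; E-0->E; E-1->E

States A..D record the length of the longest prefix of `1011` that matches the current input suffix. Reaching E means `1011` has been seen, and we stay there forever. Accept from E.
       0  1 
>  A   A  B 
   B   C  B 
   C   A  D 
   D   C  E 
 * E   E  E 
(> = start, * = accepting)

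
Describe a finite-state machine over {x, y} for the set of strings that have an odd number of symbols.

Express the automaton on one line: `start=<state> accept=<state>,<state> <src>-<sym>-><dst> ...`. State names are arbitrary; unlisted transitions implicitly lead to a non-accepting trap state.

Count input length modulo 2: every symbol advances one step around the cycle q0 → q1 → q0. Accept at q1.
2 states suffice.
        x   y  
>  q0   q1  q1 
 * q1   q0  q0 
(> = start, * = accepting)

start=q0 accept=q1 q0-x->q1 q0-y->q1 q1-x->q0 q1-y->q0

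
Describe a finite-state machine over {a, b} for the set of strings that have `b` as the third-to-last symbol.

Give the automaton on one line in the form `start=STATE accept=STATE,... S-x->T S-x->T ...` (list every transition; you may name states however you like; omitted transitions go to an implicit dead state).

start=S0 accept=S11,S12,S13,S14 S0-a->S1 S0-b->S2 S1-a->S3 S1-b->S4 S2-a->S5 S2-b->S6 S3-a->S7 S3-b->S8 S4-a->S9 S4-b->S10 S5-a->S11 S5-b->S12 S6-a->S13 S6-b->S14 S7-a->S7 S7-b->S8 S8-a->S9 S8-b->S10 S9-a->S11 S9-b->S12 S10-a->S13 S10-b->S14 S11-a->S7 S11-b->S8 S12-a->S9 S12-b->S10 S13-a->S11 S13-b->S12 S14-a->S13 S14-b->S14

A DFA must remember the last 3 symbols (since which symbol is third-to-last isn't known until the input ends). Use one state per possible window of the last ≤3 symbols; accept from those whose window starts with `b`.
A 15-state machine:
          a    b  
>  S0     S1   S2 
   S1     S3   S4 
   S2     S5   S6 
   S3     S7   S8 
   S4     S9  S10 
   S5    S11  S12 
   S6    S13  S14 
   S7     S7   S8 
   S8     S9  S10 
   S9    S11  S12 
   S10   S13  S14 
 * S11    S7   S8 
 * S12    S9  S10 
 * S13   S11  S12 
 * S14   S13  S14 
(> = start, * = accepting)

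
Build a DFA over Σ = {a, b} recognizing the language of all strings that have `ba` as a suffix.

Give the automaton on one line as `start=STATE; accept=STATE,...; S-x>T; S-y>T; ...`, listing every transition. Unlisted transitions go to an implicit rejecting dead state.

Let each state record the length of the longest suffix of the input read so far that is also a prefix of `ba`. S1 means the last symbol is `b`; S2 means the last 2 symbols are `ba`. Accept only at S2, where the string currently ends in `ba`.
3 states suffice.
        a   b  
>  S0   S0  S1 
   S1   S2  S1 
 * S2   S0  S1 
(> = start, * = accepting)

start=S0; accept=S2; S0-a>S0; S0-b>S1; S1-a>S2; S1-b>S1; S2-a>S0; S2-b>S1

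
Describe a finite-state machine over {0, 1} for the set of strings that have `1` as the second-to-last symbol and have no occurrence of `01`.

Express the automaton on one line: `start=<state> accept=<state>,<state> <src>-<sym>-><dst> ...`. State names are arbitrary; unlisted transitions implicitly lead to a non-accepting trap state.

Run two small machines in parallel and take their product. One (7 states) tracks the last 2 symbols read; the other (3 states) tracks partial matches of the forbidden pattern `01`. Each combined state is a pair, one component from each; accept when both components accept. Equivalent product states are then merged.
       0  1 
>  A   B  C 
   B   B  B 
   C   D  E 
 * D   B  B 
 * E   D  E 
(> = start, * = accepting)

start=A accept=D,E A-0->B A-1->C B-0->B B-1->B C-0->D C-1->E D-0->B D-1->B E-0->D E-1->E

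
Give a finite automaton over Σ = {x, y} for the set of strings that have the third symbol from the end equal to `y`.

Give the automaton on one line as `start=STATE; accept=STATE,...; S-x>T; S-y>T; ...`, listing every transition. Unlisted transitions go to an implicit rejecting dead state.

start=s0; accept=s11,s12,s13,s14; s0-x>s1; s0-y>s2; s1-x>s3; s1-y>s4; s2-x>s5; s2-y>s6; s3-x>s7; s3-y>s8; s4-x>s9; s4-y>s10; s5-x>s11; s5-y>s12; s6-x>s13; s6-y>s14; s7-x>s7; s7-y>s8; s8-x>s9; s8-y>s10; s9-x>s11; s9-y>s12; s10-x>s13; s10-y>s14; s11-x>s7; s11-y>s8; s12-x>s9; s12-y>s10; s13-x>s11; s13-y>s12; s14-x>s13; s14-y>s14

Because acceptance depends on a position counted from the end, the machine has to buffer the most recent 3 symbols. Make each state the string of the last up-to-3 symbols read; on input `x` shift the window left and append `x`. Accept when the buffered window has length 3 and begins with `y`.
15 states suffice.
          x    y  
>  s0     s1   s2 
   s1     s3   s4 
   s2     s5   s6 
   s3     s7   s8 
   s4     s9  s10 
   s5    s11  s12 
   s6    s13  s14 
   s7     s7   s8 
   s8     s9  s10 
   s9    s11  s12 
   s10   s13  s14 
 * s11    s7   s8 
 * s12    s9  s10 
 * s13   s11  s12 
 * s14   s13  s14 
(> = start, * = accepting)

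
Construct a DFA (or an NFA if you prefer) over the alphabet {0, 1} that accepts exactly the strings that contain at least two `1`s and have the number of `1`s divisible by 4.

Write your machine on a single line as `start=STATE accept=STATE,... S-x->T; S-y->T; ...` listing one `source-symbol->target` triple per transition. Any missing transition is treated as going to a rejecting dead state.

start=A; accept=E; A-0->A; A-1->B; B-0->B; B-1->C; C-0->C; C-1->D; D-0->D; D-1->E; E-0->E; E-1->F; F-0->F; F-1->G; G-0->G; G-1->D

Run two small machines in parallel and take their product. One (4 states) tracks the count of `1`s, saturating at 3; the other (4 states) tracks the count of `1`s modulo 4. Each combined state is a pair, one component from each; accept when both components accept.
7 states suffice.
       0  1 
>  A   A  B 
   B   B  C 
   C   C  D 
   D   D  E 
 * E   E  F 
   F   F  G 
   G   G  D 
(> = start, * = accepting)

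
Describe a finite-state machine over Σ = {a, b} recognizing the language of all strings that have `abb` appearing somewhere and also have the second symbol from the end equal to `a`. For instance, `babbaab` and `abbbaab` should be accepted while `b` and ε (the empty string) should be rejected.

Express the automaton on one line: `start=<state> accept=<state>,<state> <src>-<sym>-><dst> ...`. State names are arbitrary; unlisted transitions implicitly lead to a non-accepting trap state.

start=s0 accept=s9,s10 s0-a->s1 s0-b->s2 s1-a->s3 s1-b->s4 s2-a->s5 s2-b->s6 s3-a->s3 s3-b->s4 s4-a->s5 s4-b->s7 s5-a->s3 s5-b->s4 s6-a->s5 s6-b->s6 s7-a->s8 s7-b->s7 s8-a->s9 s8-b->s10 s9-a->s9 s9-b->s10 s10-a->s8 s10-b->s7

Handle the two conditions separately and then intersect. One (4 states) tracks whether and how much of `abb` has been seen; the other (7 states) tracks the last 2 symbols read. Each combined state is a pair, one component from each; accept when both components accept.
With 11 states:
          a    b  
>  s0     s1   s2 
   s1     s3   s4 
   s2     s5   s6 
   s3     s3   s4 
   s4     s5   s7 
   s5     s3   s4 
   s6     s5   s6 
   s7     s8   s7 
   s8     s9  s10 
 * s9     s9  s10 
 * s10    s8   s7 
(> = start, * = accepting)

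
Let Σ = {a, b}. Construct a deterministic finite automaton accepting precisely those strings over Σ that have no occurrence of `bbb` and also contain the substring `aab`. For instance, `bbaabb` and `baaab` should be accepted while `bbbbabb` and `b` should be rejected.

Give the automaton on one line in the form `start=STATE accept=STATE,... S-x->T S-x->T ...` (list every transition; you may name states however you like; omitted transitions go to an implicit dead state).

start=q0 accept=q5,q7,q8 q0-a->q1 q0-b->q2 q1-a->q3 q1-b->q2 q2-a->q1 q2-b->q4 q3-a->q3 q3-b->q5 q4-a->q1 q4-b->q6 q5-a->q7 q5-b->q8 q6-a->q6 q6-b->q6 q7-a->q7 q7-b->q5 q8-a->q7 q8-b->q6

Handle the two conditions separately and then intersect. The first has 4 states tracking partial matches of the forbidden pattern `bbb`; the second has 4 states tracking whether and how much of `aab` has been seen. A product state is a pair (one from each), accepting exactly when both do. Equivalent product states are then merged.
        a   b  
>  q0   q1  q2 
   q1   q3  q2 
   q2   q1  q4 
   q3   q3  q5 
   q4   q1  q6 
 * q5   q7  q8 
   q6   q6  q6 
 * q7   q7  q5 
 * q8   q7  q6 
(> = start, * = accepting)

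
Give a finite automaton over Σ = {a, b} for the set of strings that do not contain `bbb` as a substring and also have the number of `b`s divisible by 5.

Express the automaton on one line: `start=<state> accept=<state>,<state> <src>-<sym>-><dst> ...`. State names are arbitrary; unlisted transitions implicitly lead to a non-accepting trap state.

Build one automaton per condition and run them in lockstep. One (4 states) tracks partial matches of the forbidden pattern `bbb`; the other (5 states) tracks the count of `b`s modulo 5. Each combined state is a pair, one component from each; accept when both components accept.
          a    b  
>* q0     q0   q1 
   q1     q2   q3 
   q2     q2   q4 
   q3     q5   q6 
   q4     q5   q7 
   q5     q5   q8 
   q6     q6   q9 
   q7    q10   q9 
   q8    q10  q11 
   q9     q9  q12 
   q10   q10  q13 
   q11   q14  q12 
   q12   q12  q15 
   q13   q14  q16 
   q14   q14  q17 
   q15   q15  q18 
 * q16    q0  q15 
 * q17    q0  q19 
   q18   q18   q6 
   q19    q2  q18 
(> = start, * = accepting)

start=q0 accept=q0,q16,q17 q0-a->q0 q0-b->q1 q1-a->q2 q1-b->q3 q2-a->q2 q2-b->q4 q3-a->q5 q3-b->q6 q4-a->q5 q4-b->q7 q5-a->q5 q5-b->q8 q6-a->q6 q6-b->q9 q7-a->q10 q7-b->q9 q8-a->q10 q8-b->q11 q9-a->q9 q9-b->q12 q10-a->q10 q10-b->q13 q11-a->q14 q11-b->q12 q12-a->q12 q12-b->q15 q13-a->q14 q13-b->q16 q14-a->q14 q14-b->q17 q15-a->q15 q15-b->q18 q16-a->q0 q16-b->q15 q17-a->q0 q17-b->q19 q18-a->q18 q18-b->q6 q19-a->q2 q19-b->q18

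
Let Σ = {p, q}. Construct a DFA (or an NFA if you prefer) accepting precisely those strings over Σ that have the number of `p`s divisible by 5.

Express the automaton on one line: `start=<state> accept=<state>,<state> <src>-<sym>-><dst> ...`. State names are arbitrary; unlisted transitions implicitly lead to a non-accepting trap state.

The only thing that matters is how many `p`s have appeared, reduced mod 5. Use one state per residue: S0 for 0, …, S4 for 4. Reading `p` moves to the next residue; anything else stays put. S0 is accepting.
A 5-state machine:
        p   q  
>* S0   S1  S0 
   S1   S2  S1 
   S2   S3  S2 
   S3   S4  S3 
   S4   S0  S4 
(> = start, * = accepting)

start=S0 accept=S0 S0-p->S1 S0-q->S0 S1-p->S2 S1-q->S1 S2-p->S3 S2-q->S2 S3-p->S4 S3-q->S3 S4-p->S0 S4-q->S4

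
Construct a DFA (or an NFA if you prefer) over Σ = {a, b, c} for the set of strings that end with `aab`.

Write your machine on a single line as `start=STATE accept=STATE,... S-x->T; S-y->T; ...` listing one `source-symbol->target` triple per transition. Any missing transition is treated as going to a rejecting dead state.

start=q0; accept=q3; q0-a->q1; q0-b->q0; q0-c->q0; q1-a->q2; q1-b->q0; q1-c->q0; q2-a->q2; q2-b->q3; q2-c->q0; q3-a->q1; q3-b->q0; q3-c->q0

Remember how much of `aab` the current input suffix matches. State q0 means no match yet; q1 means the last symbol is `a`; q2 means the last 2 symbols are `aa`; q3 means the last 3 symbols are `aab`. Only q3 accepts. On a mismatch, fall back to the longest proper suffix that is still a prefix of `aab`.
With 4 states:
        a   b   c  
>  q0   q1  q0  q0 
   q1   q2  q0  q0 
   q2   q2  q3  q0 
 * q3   q1  q0  q0 
(> = start, * = accepting)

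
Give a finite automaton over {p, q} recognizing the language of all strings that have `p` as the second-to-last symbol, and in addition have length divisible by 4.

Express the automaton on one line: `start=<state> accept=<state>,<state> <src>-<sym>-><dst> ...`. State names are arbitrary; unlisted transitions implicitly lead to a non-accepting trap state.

Build one automaton per condition and run them in lockstep. One (7 states) tracks the last 2 symbols read; the other (4 states) tracks the input length modulo 4. Each combined state is a pair, one component from each; accept when both components accept. After merging equivalent states the machine shrinks.
        p   q  
>  s0   s1  s1 
   s1   s2  s2 
   s2   s3  s4 
   s3   s5  s5 
   s4   s0  s0 
 * s5   s1  s1 
(> = start, * = accepting)

start=s0 accept=s5 s0-p->s1 s0-q->s1 s1-p->s2 s1-q->s2 s2-p->s3 s2-q->s4 s3-p->s5 s3-q->s5 s4-p->s0 s4-q->s0 s5-p->s1 s5-q->s1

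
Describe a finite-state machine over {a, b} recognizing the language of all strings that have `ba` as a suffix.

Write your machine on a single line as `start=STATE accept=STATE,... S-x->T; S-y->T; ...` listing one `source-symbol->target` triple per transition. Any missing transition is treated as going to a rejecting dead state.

start=s0; accept=s2; s0-a->s0; s0-b->s1; s1-a->s2; s1-b->s1; s2-a->s0; s2-b->s1

Remember how much of `ba` the current input suffix matches. State s0 means no match yet; s1 means the last symbol is `b`; s2 means the last 2 symbols are `ba`. Only s2 accepts. On a mismatch, fall back to the longest proper suffix that is still a prefix of `ba`.
        a   b  
>  s0   s0  s1 
   s1   s2  s1 
 * s2   s0  s1 
(> = start, * = accepting)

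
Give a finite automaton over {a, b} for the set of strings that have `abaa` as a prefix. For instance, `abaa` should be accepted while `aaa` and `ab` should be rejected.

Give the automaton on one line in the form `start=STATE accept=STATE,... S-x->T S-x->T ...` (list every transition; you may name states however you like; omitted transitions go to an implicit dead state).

start=s0 accept=s4 s0-a->s1 s0-b->s5 s1-a->s5 s1-b->s2 s2-a->s3 s2-b->s5 s3-a->s4 s3-b->s5 s4-a->s4 s4-b->s4 s5-a->s5 s5-b->s5

Check the first 4 symbols one by one: s0 through s3 record how many have matched `abaa` so far; any wrong symbol goes to the dead state s5. After all 4 match we enter the accepting sink s4.
6 states suffice.
        a   b  
>  s0   s1  s5 
   s1   s5  s2 
   s2   s3  s5 
   s3   s4  s5 
 * s4   s4  s4 
   s5   s5  s5 
(> = start, * = accepting)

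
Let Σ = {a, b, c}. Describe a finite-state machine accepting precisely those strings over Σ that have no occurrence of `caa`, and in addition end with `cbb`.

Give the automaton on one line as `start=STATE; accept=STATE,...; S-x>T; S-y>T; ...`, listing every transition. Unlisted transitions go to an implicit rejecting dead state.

Run two small machines in parallel and take their product. The first has 4 states tracking partial matches of the forbidden pattern `caa`; the second has 4 states tracking how much of the suffix `cbb` has currently been matched. A product state is a pair (one from each), accepting exactly when both do.
A 9-state machine:
        a   b   c  
>  s0   s0  s0  s1 
   s1   s2  s3  s1 
   s2   s4  s0  s1 
   s3   s0  s5  s1 
   s4   s4  s4  s6 
 * s5   s0  s0  s1 
   s6   s4  s7  s6 
   s7   s4  s8  s6 
   s8   s4  s4  s6 
(> = start, * = accepting)

start=s0; accept=s5; s0-a>s0; s0-b>s0; s0-c>s1; s1-a>s2; s1-b>s3; s1-c>s1; s2-a>s4; s2-b>s0; s2-c>s1; s3-a>s0; s3-b>s5; s3-c>s1; s4-a>s4; s4-b>s4; s4-c>s6; s5-a>s0; s5-b>s0; s5-c>s1; s6-a>s4; s6-b>s7; s6-c>s6; s7-a>s4; s7-b>s8; s7-c>s6; s8-a>s4; s8-b>s4; s8-c>s6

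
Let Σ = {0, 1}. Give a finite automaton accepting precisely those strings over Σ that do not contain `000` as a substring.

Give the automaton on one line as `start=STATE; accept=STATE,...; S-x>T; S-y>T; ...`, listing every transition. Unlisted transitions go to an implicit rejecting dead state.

start=A; accept=A,B,C; A-0>B; A-1>A; B-0>C; B-1>A; C-0>D; C-1>A; D-0>D; D-1>D

This is the complement of 'contains `000`'. Use the same substring-matching states — A through D holding how much of `000` has just been matched — but flip the accepting set: everything except the trap D accepts.
With 4 states:
       0  1 
>* A   B  A 
 * B   C  A 
 * C   D  A 
   D   D  D 
(> = start, * = accepting)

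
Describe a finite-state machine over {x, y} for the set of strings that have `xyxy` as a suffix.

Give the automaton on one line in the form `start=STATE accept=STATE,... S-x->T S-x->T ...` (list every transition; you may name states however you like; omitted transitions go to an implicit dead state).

Let each state record the length of the longest suffix of the input read so far that is also a prefix of `xyxy`. q1 means the last symbol is `x`; q2 means the last 2 symbols are `xy`; q3 means the last 3 symbols are `xyx`; q4 means the last 4 symbols are `xyxy`. Accept only at q4, where the string currently ends in `xyxy`.
5 states suffice.
        x   y  
>  q0   q1  q0 
   q1   q1  q2 
   q2   q3  q0 
   q3   q1  q4 
 * q4   q3  q0 
(> = start, * = accepting)

start=q0 accept=q4 q0-x->q1 q0-y->q0 q1-x->q1 q1-y->q2 q2-x->q3 q2-y->q0 q3-x->q1 q3-y->q4 q4-x->q3 q4-y->q0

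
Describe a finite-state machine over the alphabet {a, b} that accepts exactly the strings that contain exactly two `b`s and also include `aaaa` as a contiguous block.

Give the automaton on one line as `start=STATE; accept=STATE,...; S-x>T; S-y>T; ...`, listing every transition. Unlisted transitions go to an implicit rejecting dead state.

start=S0; accept=S15; S0-a>S1; S0-b>S2; S1-a>S3; S1-b>S2; S2-a>S4; S2-b>S5; S3-a>S6; S3-b>S2; S4-a>S7; S4-b>S5; S5-a>S8; S5-b>S9; S6-a>S10; S6-b>S2; S7-a>S11; S7-b>S5; S8-a>S12; S8-b>S9; S9-a>S9; S9-b>S9; S10-a>S10; S10-b>S13; S11-a>S13; S11-b>S5; S12-a>S14; S12-b>S9; S13-a>S13; S13-b>S15; S14-a>S15; S14-b>S9; S15-a>S15; S15-b>S9

Handle the two conditions separately and then intersect. The first has 4 states tracking the count of `b`s, saturating at 3; the second has 5 states tracking whether and how much of `aaaa` has been seen. A product state is a pair (one from each), accepting exactly when both do. Equivalent product states are then merged.
16 states suffice.
          a    b  
>  S0     S1   S2 
   S1     S3   S2 
   S2     S4   S5 
   S3     S6   S2 
   S4     S7   S5 
   S5     S8   S9 
   S6    S10   S2 
   S7    S11   S5 
   S8    S12   S9 
   S9     S9   S9 
   S10   S10  S13 
   S11   S13   S5 
   S12   S14   S9 
   S13   S13  S15 
   S14   S15   S9 
 * S15   S15   S9 
(> = start, * = accepting)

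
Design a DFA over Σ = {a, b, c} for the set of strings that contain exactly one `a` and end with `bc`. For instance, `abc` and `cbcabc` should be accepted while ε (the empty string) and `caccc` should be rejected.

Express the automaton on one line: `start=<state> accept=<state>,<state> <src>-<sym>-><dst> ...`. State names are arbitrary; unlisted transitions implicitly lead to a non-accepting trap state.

start=s0 accept=s7 s0-a->s1 s0-b->s2 s0-c->s0 s1-a->s3 s1-b->s4 s1-c->s1 s2-a->s1 s2-b->s2 s2-c->s5 s3-a->s3 s3-b->s6 s3-c->s3 s4-a->s3 s4-b->s4 s4-c->s7 s5-a->s1 s5-b->s2 s5-c->s0 s6-a->s3 s6-b->s6 s6-c->s8 s7-a->s3 s7-b->s4 s7-c->s1 s8-a->s3 s8-b->s6 s8-c->s3

Build one automaton per condition and run them in lockstep. One (3 states) tracks the count of `a`s, saturating at 2; the other (3 states) tracks how much of the suffix `bc` has currently been matched. Each combined state is a pair, one component from each; accept when both components accept.
With 9 states:
        a   b   c  
>  s0   s1  s2  s0 
   s1   s3  s4  s1 
   s2   s1  s2  s5 
   s3   s3  s6  s3 
   s4   s3  s4  s7 
   s5   s1  s2  s0 
   s6   s3  s6  s8 
 * s7   s3  s4  s1 
   s8   s3  s6  s3 
(> = start, * = accepting)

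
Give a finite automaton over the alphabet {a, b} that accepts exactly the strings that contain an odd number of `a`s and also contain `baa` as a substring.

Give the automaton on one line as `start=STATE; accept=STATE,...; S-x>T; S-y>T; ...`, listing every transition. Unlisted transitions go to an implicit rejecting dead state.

Run two small machines in parallel and take their product. The first has 2 states tracking the count of `a`s modulo 2; the second has 4 states tracking whether and how much of `baa` has been seen. A product state is a pair (one from each), accepting exactly when both do.
8 states suffice.
        a   b  
>  q0   q1  q2 
   q1   q0  q3 
   q2   q4  q2 
   q3   q5  q3 
   q4   q6  q3 
   q5   q7  q2 
   q6   q7  q6 
 * q7   q6  q7 
(> = start, * = accepting)

start=q0; accept=q7; q0-a>q1; q0-b>q2; q1-a>q0; q1-b>q3; q2-a>q4; q2-b>q2; q3-a>q5; q3-b>q3; q4-a>q6; q4-b>q3; q5-a>q7; q5-b>q2; q6-a>q7; q6-b>q6; q7-a>q6; q7-b>q7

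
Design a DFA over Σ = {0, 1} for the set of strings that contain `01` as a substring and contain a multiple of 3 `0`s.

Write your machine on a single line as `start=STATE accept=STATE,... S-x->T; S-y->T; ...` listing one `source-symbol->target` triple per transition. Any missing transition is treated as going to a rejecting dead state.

start=q0; accept=q6; q0-0->q1; q0-1->q0; q1-0->q2; q1-1->q3; q2-0->q4; q2-1->q5; q3-0->q5; q3-1->q3; q4-0->q1; q4-1->q6; q5-0->q6; q5-1->q5; q6-0->q3; q6-1->q6

Run two small machines in parallel and take their product. The first has 3 states tracking whether and how much of `01` has been seen; the second has 3 states tracking the count of `0`s modulo 3. A product state is a pair (one from each), accepting exactly when both do.
With 7 states:
        0   1  
>  q0   q1  q0 
   q1   q2  q3 
   q2   q4  q5 
   q3   q5  q3 
   q4   q1  q6 
   q5   q6  q5 
 * q6   q3  q6 
(> = start, * = accepting)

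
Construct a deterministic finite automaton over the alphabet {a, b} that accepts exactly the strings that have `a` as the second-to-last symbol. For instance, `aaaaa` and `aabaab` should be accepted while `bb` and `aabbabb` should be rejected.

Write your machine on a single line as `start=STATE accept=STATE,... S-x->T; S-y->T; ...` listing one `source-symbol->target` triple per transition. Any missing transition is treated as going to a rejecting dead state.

start=s0; accept=s3,s4; s0-a->s1; s0-b->s2; s1-a->s3; s1-b->s4; s2-a->s5; s2-b->s6; s3-a->s3; s3-b->s4; s4-a->s5; s4-b->s6; s5-a->s3; s5-b->s4; s6-a->s5; s6-b->s6

A DFA must remember the last 2 symbols (since which symbol is second-to-last isn't known until the input ends). Use one state per possible window of the last ≤2 symbols; accept from those whose window starts with `a`.
With 7 states:
        a   b  
>  s0   s1  s2 
   s1   s3  s4 
   s2   s5  s6 
 * s3   s3  s4 
 * s4   s5  s6 
   s5   s3  s4 
   s6   s5  s6 
(> = start, * = accepting)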